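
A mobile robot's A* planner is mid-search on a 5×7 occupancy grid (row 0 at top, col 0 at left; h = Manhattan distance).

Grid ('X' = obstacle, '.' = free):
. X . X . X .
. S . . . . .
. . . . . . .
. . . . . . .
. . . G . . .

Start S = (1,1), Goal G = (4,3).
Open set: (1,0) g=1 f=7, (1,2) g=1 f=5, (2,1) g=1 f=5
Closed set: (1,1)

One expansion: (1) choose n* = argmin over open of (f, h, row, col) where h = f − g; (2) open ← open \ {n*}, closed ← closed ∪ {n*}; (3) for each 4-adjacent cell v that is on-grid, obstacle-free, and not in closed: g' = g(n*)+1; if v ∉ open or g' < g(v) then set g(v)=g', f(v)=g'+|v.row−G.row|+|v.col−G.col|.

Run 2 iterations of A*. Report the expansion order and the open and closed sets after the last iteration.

step 1: expand (1,2) (f=5, h=4) → closed; open now [(0,2) g=2 f=7, (1,0) g=1 f=7, (1,3) g=2 f=5, (2,1) g=1 f=5, (2,2) g=2 f=5]
step 2: expand (1,3) (f=5, h=3) → closed; open now [(0,2) g=2 f=7, (1,0) g=1 f=7, (1,4) g=3 f=7, (2,1) g=1 f=5, (2,2) g=2 f=5, (2,3) g=3 f=5]

order=[(1,2) → (1,3)]; open=[(0,2) g=2 f=7, (1,0) g=1 f=7, (1,4) g=3 f=7, (2,1) g=1 f=5, (2,2) g=2 f=5, (2,3) g=3 f=5]; closed=[(1,1), (1,2), (1,3)]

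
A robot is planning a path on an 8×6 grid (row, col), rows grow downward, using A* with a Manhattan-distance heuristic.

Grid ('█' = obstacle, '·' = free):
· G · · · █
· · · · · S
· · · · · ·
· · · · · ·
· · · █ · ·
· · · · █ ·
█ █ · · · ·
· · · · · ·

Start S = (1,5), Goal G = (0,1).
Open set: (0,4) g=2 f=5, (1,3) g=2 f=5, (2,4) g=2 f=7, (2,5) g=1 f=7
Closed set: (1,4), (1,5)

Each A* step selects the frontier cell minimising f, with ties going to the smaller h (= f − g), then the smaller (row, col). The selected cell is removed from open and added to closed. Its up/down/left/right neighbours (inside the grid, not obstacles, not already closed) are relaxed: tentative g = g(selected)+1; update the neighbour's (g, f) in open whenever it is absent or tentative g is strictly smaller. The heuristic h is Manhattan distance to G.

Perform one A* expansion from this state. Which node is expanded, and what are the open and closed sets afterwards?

expanded=(0,4); open=[(0,3) g=3 f=5, (1,3) g=2 f=5, (2,4) g=2 f=7, (2,5) g=1 f=7]; closed=[(0,4), (1,4), (1,5)]

step 1: expand (0,4) (f=5, h=3) → closed; open now [(0,3) g=3 f=5, (1,3) g=2 f=5, (2,4) g=2 f=7, (2,5) g=1 f=7]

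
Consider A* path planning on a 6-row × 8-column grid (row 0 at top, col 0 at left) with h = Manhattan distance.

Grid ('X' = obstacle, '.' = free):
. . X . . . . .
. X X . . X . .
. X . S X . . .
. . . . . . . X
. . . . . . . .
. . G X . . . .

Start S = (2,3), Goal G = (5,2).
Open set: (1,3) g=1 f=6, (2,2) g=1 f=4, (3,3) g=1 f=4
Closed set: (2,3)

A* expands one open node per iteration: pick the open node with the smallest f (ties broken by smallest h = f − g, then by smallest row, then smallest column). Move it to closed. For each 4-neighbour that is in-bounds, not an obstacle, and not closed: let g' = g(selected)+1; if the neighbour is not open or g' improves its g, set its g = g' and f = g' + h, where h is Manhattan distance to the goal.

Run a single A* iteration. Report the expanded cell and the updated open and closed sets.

expanded=(2,2); open=[(1,3) g=1 f=6, (3,2) g=2 f=4, (3,3) g=1 f=4]; closed=[(2,2), (2,3)]

step 1: expand (2,2) (f=4, h=3) → closed; open now [(1,3) g=1 f=6, (3,2) g=2 f=4, (3,3) g=1 f=4]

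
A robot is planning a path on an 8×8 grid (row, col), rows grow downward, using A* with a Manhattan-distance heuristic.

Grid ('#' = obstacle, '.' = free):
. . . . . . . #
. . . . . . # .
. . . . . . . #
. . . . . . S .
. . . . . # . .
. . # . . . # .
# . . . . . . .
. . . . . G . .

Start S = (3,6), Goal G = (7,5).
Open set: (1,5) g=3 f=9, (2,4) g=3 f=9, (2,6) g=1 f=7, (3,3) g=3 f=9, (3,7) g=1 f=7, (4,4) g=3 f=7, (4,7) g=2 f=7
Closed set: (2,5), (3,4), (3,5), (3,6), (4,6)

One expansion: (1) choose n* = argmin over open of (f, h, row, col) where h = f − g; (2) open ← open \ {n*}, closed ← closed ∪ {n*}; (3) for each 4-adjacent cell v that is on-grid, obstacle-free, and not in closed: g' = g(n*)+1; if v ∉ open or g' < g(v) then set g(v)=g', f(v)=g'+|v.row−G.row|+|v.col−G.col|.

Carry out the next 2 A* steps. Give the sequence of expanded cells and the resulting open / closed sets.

step 1: expand (4,4) (f=7, h=4) → closed; open now [(1,5) g=3 f=9, (2,4) g=3 f=9, (2,6) g=1 f=7, (3,3) g=3 f=9, (3,7) g=1 f=7, (4,3) g=4 f=9, (4,7) g=2 f=7, (5,4) g=4 f=7]
step 2: expand (5,4) (f=7, h=3) → closed; open now [(1,5) g=3 f=9, (2,4) g=3 f=9, (2,6) g=1 f=7, (3,3) g=3 f=9, (3,7) g=1 f=7, (4,3) g=4 f=9, (4,7) g=2 f=7, (5,3) g=5 f=9, (5,5) g=5 f=7, (6,4) g=5 f=7]

order=[(4,4) → (5,4)]; open=[(1,5) g=3 f=9, (2,4) g=3 f=9, (2,6) g=1 f=7, (3,3) g=3 f=9, (3,7) g=1 f=7, (4,3) g=4 f=9, (4,7) g=2 f=7, (5,3) g=5 f=9, (5,5) g=5 f=7, (6,4) g=5 f=7]; closed=[(2,5), (3,4), (3,5), (3,6), (4,4), (4,6), (5,4)]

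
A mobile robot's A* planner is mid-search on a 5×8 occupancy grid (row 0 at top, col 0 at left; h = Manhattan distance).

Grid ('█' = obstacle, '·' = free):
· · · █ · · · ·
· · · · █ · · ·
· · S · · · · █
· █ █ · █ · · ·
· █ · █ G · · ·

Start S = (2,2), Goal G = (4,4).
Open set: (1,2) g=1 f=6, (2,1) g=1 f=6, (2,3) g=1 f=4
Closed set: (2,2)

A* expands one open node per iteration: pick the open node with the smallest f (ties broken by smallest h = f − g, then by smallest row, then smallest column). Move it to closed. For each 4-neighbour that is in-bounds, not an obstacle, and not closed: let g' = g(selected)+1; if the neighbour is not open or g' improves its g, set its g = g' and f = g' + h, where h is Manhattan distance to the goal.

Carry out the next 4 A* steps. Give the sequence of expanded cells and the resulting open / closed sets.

order=[(2,3) → (2,4) → (3,3) → (2,5)]; open=[(1,2) g=1 f=6, (1,3) g=2 f=6, (1,5) g=4 f=8, (2,1) g=1 f=6, (2,6) g=4 f=8, (3,5) g=4 f=6]; closed=[(2,2), (2,3), (2,4), (2,5), (3,3)]

step 1: expand (2,3) (f=4, h=3) → closed; open now [(1,2) g=1 f=6, (1,3) g=2 f=6, (2,1) g=1 f=6, (2,4) g=2 f=4, (3,3) g=2 f=4]
step 2: expand (2,4) (f=4, h=2) → closed; open now [(1,2) g=1 f=6, (1,3) g=2 f=6, (2,1) g=1 f=6, (2,5) g=3 f=6, (3,3) g=2 f=4]
step 3: expand (3,3) (f=4, h=2) → closed; open now [(1,2) g=1 f=6, (1,3) g=2 f=6, (2,1) g=1 f=6, (2,5) g=3 f=6]
step 4: expand (2,5) (f=6, h=3) → closed; open now [(1,2) g=1 f=6, (1,3) g=2 f=6, (1,5) g=4 f=8, (2,1) g=1 f=6, (2,6) g=4 f=8, (3,5) g=4 f=6]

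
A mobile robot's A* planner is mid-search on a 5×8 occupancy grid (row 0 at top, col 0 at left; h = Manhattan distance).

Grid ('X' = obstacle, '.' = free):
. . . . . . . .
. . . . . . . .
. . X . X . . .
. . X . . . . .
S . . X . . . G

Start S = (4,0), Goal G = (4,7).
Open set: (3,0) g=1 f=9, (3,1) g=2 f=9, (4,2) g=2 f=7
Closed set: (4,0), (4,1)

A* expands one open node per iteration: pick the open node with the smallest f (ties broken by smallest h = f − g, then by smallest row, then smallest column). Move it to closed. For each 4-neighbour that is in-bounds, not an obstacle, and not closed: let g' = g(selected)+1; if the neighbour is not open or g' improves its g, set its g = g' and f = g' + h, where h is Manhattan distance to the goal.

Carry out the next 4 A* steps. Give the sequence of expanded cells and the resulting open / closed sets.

step 1: expand (4,2) (f=7, h=5) → closed; open now [(3,0) g=1 f=9, (3,1) g=2 f=9]
step 2: expand (3,1) (f=9, h=7) → closed; open now [(2,1) g=3 f=11, (3,0) g=1 f=9]
step 3: expand (3,0) (f=9, h=8) → closed; open now [(2,0) g=2 f=11, (2,1) g=3 f=11]
step 4: expand (2,1) (f=11, h=8) → closed; open now [(1,1) g=4 f=13, (2,0) g=2 f=11]

order=[(4,2) → (3,1) → (3,0) → (2,1)]; open=[(1,1) g=4 f=13, (2,0) g=2 f=11]; closed=[(2,1), (3,0), (3,1), (4,0), (4,1), (4,2)]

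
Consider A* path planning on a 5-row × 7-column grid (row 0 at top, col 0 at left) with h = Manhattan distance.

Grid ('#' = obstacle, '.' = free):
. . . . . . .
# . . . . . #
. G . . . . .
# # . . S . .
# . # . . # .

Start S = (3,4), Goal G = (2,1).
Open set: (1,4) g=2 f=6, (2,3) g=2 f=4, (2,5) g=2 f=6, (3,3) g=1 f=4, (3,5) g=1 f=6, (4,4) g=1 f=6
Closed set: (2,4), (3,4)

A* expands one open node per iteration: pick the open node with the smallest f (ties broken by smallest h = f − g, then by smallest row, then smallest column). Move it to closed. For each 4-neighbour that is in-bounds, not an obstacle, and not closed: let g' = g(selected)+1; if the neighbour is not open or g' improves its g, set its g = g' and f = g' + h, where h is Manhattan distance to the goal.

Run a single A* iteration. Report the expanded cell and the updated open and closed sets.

expanded=(2,3); open=[(1,3) g=3 f=6, (1,4) g=2 f=6, (2,2) g=3 f=4, (2,5) g=2 f=6, (3,3) g=1 f=4, (3,5) g=1 f=6, (4,4) g=1 f=6]; closed=[(2,3), (2,4), (3,4)]

step 1: expand (2,3) (f=4, h=2) → closed; open now [(1,3) g=3 f=6, (1,4) g=2 f=6, (2,2) g=3 f=4, (2,5) g=2 f=6, (3,3) g=1 f=4, (3,5) g=1 f=6, (4,4) g=1 f=6]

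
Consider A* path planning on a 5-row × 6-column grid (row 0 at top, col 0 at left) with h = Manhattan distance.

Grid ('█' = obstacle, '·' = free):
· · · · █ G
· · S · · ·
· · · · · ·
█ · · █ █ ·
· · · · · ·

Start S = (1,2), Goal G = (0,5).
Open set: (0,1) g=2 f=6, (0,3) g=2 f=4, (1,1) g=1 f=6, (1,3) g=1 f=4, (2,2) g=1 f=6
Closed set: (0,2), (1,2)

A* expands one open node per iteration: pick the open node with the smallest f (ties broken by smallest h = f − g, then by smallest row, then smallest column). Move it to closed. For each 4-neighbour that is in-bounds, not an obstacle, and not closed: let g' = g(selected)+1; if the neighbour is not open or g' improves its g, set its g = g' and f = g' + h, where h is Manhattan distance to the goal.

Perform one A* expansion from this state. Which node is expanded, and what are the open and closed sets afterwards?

step 1: expand (0,3) (f=4, h=2) → closed; open now [(0,1) g=2 f=6, (1,1) g=1 f=6, (1,3) g=1 f=4, (2,2) g=1 f=6]

expanded=(0,3); open=[(0,1) g=2 f=6, (1,1) g=1 f=6, (1,3) g=1 f=4, (2,2) g=1 f=6]; closed=[(0,2), (0,3), (1,2)]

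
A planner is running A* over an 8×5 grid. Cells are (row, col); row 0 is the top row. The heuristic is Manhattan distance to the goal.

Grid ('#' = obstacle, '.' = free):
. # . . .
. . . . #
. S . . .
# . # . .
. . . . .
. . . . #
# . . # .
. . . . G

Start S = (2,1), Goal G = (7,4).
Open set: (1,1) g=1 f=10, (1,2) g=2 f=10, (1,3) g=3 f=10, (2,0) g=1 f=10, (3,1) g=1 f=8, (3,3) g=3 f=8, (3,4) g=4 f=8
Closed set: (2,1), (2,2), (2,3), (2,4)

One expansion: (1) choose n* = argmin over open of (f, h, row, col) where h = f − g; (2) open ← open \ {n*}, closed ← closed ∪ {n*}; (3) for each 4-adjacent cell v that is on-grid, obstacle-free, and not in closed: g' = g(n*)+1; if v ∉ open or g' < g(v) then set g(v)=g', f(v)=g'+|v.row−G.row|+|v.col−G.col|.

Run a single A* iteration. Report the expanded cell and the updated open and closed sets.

expanded=(3,4); open=[(1,1) g=1 f=10, (1,2) g=2 f=10, (1,3) g=3 f=10, (2,0) g=1 f=10, (3,1) g=1 f=8, (3,3) g=3 f=8, (4,4) g=5 f=8]; closed=[(2,1), (2,2), (2,3), (2,4), (3,4)]

step 1: expand (3,4) (f=8, h=4) → closed; open now [(1,1) g=1 f=10, (1,2) g=2 f=10, (1,3) g=3 f=10, (2,0) g=1 f=10, (3,1) g=1 f=8, (3,3) g=3 f=8, (4,4) g=5 f=8]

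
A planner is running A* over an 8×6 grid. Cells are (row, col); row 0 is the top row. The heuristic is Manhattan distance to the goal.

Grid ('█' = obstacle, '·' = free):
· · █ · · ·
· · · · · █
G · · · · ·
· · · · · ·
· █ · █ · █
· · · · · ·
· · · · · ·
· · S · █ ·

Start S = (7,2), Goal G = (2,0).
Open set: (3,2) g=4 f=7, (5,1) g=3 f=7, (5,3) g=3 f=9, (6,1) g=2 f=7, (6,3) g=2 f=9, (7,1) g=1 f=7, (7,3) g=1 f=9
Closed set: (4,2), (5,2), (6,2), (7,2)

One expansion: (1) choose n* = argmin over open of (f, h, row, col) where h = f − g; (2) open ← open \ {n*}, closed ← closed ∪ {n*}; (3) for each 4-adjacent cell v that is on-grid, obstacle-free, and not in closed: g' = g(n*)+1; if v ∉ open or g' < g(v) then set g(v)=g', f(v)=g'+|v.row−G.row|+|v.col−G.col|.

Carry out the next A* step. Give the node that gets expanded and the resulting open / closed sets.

expanded=(3,2); open=[(2,2) g=5 f=7, (3,1) g=5 f=7, (3,3) g=5 f=9, (5,1) g=3 f=7, (5,3) g=3 f=9, (6,1) g=2 f=7, (6,3) g=2 f=9, (7,1) g=1 f=7, (7,3) g=1 f=9]; closed=[(3,2), (4,2), (5,2), (6,2), (7,2)]

step 1: expand (3,2) (f=7, h=3) → closed; open now [(2,2) g=5 f=7, (3,1) g=5 f=7, (3,3) g=5 f=9, (5,1) g=3 f=7, (5,3) g=3 f=9, (6,1) g=2 f=7, (6,3) g=2 f=9, (7,1) g=1 f=7, (7,3) g=1 f=9]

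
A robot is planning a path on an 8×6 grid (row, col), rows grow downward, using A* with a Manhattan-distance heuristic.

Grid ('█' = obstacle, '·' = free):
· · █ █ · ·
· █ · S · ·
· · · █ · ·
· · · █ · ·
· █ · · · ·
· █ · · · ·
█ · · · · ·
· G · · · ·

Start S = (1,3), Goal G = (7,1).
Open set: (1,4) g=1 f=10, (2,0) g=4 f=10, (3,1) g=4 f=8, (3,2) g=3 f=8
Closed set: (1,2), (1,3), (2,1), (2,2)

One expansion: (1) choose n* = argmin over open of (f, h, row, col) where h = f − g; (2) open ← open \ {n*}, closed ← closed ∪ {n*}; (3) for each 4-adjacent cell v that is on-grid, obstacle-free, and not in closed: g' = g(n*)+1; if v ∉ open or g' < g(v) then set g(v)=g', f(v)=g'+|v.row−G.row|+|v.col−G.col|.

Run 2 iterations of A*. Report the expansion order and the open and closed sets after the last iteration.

order=[(3,1) → (3,2)]; open=[(1,4) g=1 f=10, (2,0) g=4 f=10, (3,0) g=5 f=10, (4,2) g=4 f=8]; closed=[(1,2), (1,3), (2,1), (2,2), (3,1), (3,2)]

step 1: expand (3,1) (f=8, h=4) → closed; open now [(1,4) g=1 f=10, (2,0) g=4 f=10, (3,0) g=5 f=10, (3,2) g=3 f=8]
step 2: expand (3,2) (f=8, h=5) → closed; open now [(1,4) g=1 f=10, (2,0) g=4 f=10, (3,0) g=5 f=10, (4,2) g=4 f=8]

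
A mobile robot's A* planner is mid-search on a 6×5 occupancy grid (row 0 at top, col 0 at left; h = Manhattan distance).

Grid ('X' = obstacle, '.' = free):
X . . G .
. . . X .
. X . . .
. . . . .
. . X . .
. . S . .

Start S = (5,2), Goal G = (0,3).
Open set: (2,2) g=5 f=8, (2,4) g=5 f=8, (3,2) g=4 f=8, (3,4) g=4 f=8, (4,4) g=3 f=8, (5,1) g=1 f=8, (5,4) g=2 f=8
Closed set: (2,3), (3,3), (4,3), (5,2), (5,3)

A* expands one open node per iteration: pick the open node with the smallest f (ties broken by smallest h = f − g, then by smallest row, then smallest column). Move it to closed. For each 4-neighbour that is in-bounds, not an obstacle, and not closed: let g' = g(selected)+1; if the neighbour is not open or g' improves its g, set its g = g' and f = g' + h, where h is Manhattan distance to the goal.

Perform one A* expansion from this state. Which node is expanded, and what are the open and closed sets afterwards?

expanded=(2,2); open=[(1,2) g=6 f=8, (2,4) g=5 f=8, (3,2) g=4 f=8, (3,4) g=4 f=8, (4,4) g=3 f=8, (5,1) g=1 f=8, (5,4) g=2 f=8]; closed=[(2,2), (2,3), (3,3), (4,3), (5,2), (5,3)]

step 1: expand (2,2) (f=8, h=3) → closed; open now [(1,2) g=6 f=8, (2,4) g=5 f=8, (3,2) g=4 f=8, (3,4) g=4 f=8, (4,4) g=3 f=8, (5,1) g=1 f=8, (5,4) g=2 f=8]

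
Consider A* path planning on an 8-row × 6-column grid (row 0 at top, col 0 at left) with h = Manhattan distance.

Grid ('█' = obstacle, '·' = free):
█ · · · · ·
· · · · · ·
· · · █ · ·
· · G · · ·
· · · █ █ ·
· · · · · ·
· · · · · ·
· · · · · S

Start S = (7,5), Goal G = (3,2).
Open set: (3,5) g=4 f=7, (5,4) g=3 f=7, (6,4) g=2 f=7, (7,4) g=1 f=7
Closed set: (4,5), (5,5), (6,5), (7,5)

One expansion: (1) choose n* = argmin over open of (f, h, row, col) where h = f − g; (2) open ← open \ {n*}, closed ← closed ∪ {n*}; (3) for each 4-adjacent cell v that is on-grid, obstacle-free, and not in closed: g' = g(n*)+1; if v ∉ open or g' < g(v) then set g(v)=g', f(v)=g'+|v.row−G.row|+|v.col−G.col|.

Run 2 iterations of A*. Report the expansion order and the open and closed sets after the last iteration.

step 1: expand (3,5) (f=7, h=3) → closed; open now [(2,5) g=5 f=9, (3,4) g=5 f=7, (5,4) g=3 f=7, (6,4) g=2 f=7, (7,4) g=1 f=7]
step 2: expand (3,4) (f=7, h=2) → closed; open now [(2,4) g=6 f=9, (2,5) g=5 f=9, (3,3) g=6 f=7, (5,4) g=3 f=7, (6,4) g=2 f=7, (7,4) g=1 f=7]

order=[(3,5) → (3,4)]; open=[(2,4) g=6 f=9, (2,5) g=5 f=9, (3,3) g=6 f=7, (5,4) g=3 f=7, (6,4) g=2 f=7, (7,4) g=1 f=7]; closed=[(3,4), (3,5), (4,5), (5,5), (6,5), (7,5)]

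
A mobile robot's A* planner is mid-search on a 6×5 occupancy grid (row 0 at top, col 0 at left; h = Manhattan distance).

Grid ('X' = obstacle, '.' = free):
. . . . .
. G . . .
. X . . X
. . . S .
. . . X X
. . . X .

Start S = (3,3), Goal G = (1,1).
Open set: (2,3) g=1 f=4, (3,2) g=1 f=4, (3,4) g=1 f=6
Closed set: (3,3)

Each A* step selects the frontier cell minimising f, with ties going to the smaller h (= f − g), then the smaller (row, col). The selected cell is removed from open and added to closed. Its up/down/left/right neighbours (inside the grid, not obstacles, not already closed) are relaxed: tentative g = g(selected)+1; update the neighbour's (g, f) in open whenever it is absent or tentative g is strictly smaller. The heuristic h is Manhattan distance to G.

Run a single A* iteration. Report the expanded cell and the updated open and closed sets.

step 1: expand (2,3) (f=4, h=3) → closed; open now [(1,3) g=2 f=4, (2,2) g=2 f=4, (3,2) g=1 f=4, (3,4) g=1 f=6]

expanded=(2,3); open=[(1,3) g=2 f=4, (2,2) g=2 f=4, (3,2) g=1 f=4, (3,4) g=1 f=6]; closed=[(2,3), (3,3)]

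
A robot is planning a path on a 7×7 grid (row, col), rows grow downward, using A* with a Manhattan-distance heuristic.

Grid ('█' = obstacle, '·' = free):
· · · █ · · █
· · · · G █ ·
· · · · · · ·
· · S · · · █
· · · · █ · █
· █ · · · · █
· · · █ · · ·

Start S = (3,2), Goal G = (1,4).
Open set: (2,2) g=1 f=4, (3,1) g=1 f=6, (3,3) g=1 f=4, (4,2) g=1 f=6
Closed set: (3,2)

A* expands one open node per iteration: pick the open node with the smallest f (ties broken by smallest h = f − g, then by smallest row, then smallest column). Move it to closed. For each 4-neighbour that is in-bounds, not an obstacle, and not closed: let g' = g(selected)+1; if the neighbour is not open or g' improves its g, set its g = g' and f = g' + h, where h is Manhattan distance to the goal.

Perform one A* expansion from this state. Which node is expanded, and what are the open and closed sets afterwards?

step 1: expand (2,2) (f=4, h=3) → closed; open now [(1,2) g=2 f=4, (2,1) g=2 f=6, (2,3) g=2 f=4, (3,1) g=1 f=6, (3,3) g=1 f=4, (4,2) g=1 f=6]

expanded=(2,2); open=[(1,2) g=2 f=4, (2,1) g=2 f=6, (2,3) g=2 f=4, (3,1) g=1 f=6, (3,3) g=1 f=4, (4,2) g=1 f=6]; closed=[(2,2), (3,2)]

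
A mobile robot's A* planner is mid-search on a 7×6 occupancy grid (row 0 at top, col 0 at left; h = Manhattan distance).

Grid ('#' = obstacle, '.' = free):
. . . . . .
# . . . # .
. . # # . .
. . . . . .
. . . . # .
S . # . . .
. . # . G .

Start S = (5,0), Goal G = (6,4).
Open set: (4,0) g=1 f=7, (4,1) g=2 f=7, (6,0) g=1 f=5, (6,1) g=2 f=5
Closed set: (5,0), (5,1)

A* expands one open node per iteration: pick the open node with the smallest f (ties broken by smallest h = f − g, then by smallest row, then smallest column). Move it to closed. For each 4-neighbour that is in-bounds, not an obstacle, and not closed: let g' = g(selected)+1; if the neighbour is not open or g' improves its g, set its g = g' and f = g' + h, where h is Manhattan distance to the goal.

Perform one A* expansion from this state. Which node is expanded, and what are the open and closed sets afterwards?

step 1: expand (6,1) (f=5, h=3) → closed; open now [(4,0) g=1 f=7, (4,1) g=2 f=7, (6,0) g=1 f=5]

expanded=(6,1); open=[(4,0) g=1 f=7, (4,1) g=2 f=7, (6,0) g=1 f=5]; closed=[(5,0), (5,1), (6,1)]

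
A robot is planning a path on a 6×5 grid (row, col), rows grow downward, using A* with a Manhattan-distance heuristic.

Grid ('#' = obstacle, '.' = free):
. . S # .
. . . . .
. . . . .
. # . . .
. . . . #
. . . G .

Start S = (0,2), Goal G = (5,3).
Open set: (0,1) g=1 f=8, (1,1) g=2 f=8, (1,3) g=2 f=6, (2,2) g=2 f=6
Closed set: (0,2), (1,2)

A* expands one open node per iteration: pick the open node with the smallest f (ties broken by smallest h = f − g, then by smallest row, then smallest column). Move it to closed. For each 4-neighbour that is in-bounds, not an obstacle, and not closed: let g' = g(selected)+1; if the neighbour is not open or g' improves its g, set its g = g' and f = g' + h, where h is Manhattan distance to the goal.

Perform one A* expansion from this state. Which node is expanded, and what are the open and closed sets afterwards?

expanded=(1,3); open=[(0,1) g=1 f=8, (1,1) g=2 f=8, (1,4) g=3 f=8, (2,2) g=2 f=6, (2,3) g=3 f=6]; closed=[(0,2), (1,2), (1,3)]

step 1: expand (1,3) (f=6, h=4) → closed; open now [(0,1) g=1 f=8, (1,1) g=2 f=8, (1,4) g=3 f=8, (2,2) g=2 f=6, (2,3) g=3 f=6]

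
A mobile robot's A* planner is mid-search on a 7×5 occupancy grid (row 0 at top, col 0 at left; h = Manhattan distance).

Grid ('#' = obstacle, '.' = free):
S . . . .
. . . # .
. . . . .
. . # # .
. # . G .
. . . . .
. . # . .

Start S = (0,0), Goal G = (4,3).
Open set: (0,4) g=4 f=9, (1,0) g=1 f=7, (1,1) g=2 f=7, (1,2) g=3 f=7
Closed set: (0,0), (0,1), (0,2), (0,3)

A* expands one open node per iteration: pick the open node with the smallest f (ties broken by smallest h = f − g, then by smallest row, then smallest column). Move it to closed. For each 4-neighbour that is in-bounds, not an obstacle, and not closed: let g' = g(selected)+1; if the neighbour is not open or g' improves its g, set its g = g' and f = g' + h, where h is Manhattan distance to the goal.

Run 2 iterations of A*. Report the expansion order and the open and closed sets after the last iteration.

step 1: expand (1,2) (f=7, h=4) → closed; open now [(0,4) g=4 f=9, (1,0) g=1 f=7, (1,1) g=2 f=7, (2,2) g=4 f=7]
step 2: expand (2,2) (f=7, h=3) → closed; open now [(0,4) g=4 f=9, (1,0) g=1 f=7, (1,1) g=2 f=7, (2,1) g=5 f=9, (2,3) g=5 f=7]

order=[(1,2) → (2,2)]; open=[(0,4) g=4 f=9, (1,0) g=1 f=7, (1,1) g=2 f=7, (2,1) g=5 f=9, (2,3) g=5 f=7]; closed=[(0,0), (0,1), (0,2), (0,3), (1,2), (2,2)]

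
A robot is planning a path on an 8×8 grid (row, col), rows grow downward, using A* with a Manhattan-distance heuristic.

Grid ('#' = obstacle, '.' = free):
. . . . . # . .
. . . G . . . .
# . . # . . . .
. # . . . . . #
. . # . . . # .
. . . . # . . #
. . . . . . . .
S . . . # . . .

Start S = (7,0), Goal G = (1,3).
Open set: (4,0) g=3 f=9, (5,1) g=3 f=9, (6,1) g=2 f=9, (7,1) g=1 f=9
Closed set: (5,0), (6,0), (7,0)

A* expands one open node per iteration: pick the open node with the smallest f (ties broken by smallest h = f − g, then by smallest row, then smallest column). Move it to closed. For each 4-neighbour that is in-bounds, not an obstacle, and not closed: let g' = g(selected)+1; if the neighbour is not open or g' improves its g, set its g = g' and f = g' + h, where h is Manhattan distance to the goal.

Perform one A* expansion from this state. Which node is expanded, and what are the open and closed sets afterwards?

expanded=(4,0); open=[(3,0) g=4 f=9, (4,1) g=4 f=9, (5,1) g=3 f=9, (6,1) g=2 f=9, (7,1) g=1 f=9]; closed=[(4,0), (5,0), (6,0), (7,0)]

step 1: expand (4,0) (f=9, h=6) → closed; open now [(3,0) g=4 f=9, (4,1) g=4 f=9, (5,1) g=3 f=9, (6,1) g=2 f=9, (7,1) g=1 f=9]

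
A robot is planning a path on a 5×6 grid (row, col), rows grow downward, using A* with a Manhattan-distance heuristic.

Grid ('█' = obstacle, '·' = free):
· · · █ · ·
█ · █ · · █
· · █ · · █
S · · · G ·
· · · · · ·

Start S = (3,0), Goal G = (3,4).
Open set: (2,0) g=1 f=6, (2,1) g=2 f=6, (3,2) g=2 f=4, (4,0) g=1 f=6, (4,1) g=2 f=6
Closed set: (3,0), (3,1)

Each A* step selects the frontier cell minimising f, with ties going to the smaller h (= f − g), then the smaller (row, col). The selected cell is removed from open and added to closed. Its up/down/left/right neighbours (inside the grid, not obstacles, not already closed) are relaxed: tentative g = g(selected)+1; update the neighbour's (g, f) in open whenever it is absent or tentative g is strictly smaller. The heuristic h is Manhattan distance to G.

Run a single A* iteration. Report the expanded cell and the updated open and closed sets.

expanded=(3,2); open=[(2,0) g=1 f=6, (2,1) g=2 f=6, (3,3) g=3 f=4, (4,0) g=1 f=6, (4,1) g=2 f=6, (4,2) g=3 f=6]; closed=[(3,0), (3,1), (3,2)]

step 1: expand (3,2) (f=4, h=2) → closed; open now [(2,0) g=1 f=6, (2,1) g=2 f=6, (3,3) g=3 f=4, (4,0) g=1 f=6, (4,1) g=2 f=6, (4,2) g=3 f=6]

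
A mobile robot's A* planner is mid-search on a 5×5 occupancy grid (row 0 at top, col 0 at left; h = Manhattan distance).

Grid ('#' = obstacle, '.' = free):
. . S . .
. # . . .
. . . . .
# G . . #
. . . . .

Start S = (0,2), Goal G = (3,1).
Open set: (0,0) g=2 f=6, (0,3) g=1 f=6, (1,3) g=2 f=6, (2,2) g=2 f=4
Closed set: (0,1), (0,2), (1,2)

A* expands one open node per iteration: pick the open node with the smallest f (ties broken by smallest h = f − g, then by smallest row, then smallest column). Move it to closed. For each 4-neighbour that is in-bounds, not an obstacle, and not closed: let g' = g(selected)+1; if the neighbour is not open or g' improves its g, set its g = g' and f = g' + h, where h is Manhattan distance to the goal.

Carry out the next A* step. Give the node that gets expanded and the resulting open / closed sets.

step 1: expand (2,2) (f=4, h=2) → closed; open now [(0,0) g=2 f=6, (0,3) g=1 f=6, (1,3) g=2 f=6, (2,1) g=3 f=4, (2,3) g=3 f=6, (3,2) g=3 f=4]

expanded=(2,2); open=[(0,0) g=2 f=6, (0,3) g=1 f=6, (1,3) g=2 f=6, (2,1) g=3 f=4, (2,3) g=3 f=6, (3,2) g=3 f=4]; closed=[(0,1), (0,2), (1,2), (2,2)]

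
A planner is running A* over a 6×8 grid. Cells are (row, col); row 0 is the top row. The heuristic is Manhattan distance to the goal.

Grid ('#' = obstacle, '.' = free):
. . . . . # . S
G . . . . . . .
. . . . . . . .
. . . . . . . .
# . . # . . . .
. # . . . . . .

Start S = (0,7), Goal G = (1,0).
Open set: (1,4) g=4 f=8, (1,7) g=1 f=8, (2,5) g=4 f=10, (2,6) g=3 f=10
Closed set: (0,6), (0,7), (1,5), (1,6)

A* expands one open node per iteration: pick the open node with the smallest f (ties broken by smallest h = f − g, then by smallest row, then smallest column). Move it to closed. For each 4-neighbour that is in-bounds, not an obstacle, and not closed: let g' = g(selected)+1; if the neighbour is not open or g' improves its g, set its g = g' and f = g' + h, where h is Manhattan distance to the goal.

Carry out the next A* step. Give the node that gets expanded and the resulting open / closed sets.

step 1: expand (1,4) (f=8, h=4) → closed; open now [(0,4) g=5 f=10, (1,3) g=5 f=8, (1,7) g=1 f=8, (2,4) g=5 f=10, (2,5) g=4 f=10, (2,6) g=3 f=10]

expanded=(1,4); open=[(0,4) g=5 f=10, (1,3) g=5 f=8, (1,7) g=1 f=8, (2,4) g=5 f=10, (2,5) g=4 f=10, (2,6) g=3 f=10]; closed=[(0,6), (0,7), (1,4), (1,5), (1,6)]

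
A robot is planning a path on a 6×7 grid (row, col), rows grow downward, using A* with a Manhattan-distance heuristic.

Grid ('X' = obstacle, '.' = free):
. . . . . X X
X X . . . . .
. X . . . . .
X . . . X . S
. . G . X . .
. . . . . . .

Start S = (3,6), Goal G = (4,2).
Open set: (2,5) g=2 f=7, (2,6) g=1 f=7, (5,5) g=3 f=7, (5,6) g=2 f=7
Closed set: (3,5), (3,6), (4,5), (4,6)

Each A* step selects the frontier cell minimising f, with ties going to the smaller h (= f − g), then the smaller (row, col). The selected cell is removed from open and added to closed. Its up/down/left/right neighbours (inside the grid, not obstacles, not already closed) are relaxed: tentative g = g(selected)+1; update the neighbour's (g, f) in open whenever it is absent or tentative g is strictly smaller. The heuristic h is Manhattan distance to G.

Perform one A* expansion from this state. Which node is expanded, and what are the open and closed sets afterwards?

expanded=(5,5); open=[(2,5) g=2 f=7, (2,6) g=1 f=7, (5,4) g=4 f=7, (5,6) g=2 f=7]; closed=[(3,5), (3,6), (4,5), (4,6), (5,5)]

step 1: expand (5,5) (f=7, h=4) → closed; open now [(2,5) g=2 f=7, (2,6) g=1 f=7, (5,4) g=4 f=7, (5,6) g=2 f=7]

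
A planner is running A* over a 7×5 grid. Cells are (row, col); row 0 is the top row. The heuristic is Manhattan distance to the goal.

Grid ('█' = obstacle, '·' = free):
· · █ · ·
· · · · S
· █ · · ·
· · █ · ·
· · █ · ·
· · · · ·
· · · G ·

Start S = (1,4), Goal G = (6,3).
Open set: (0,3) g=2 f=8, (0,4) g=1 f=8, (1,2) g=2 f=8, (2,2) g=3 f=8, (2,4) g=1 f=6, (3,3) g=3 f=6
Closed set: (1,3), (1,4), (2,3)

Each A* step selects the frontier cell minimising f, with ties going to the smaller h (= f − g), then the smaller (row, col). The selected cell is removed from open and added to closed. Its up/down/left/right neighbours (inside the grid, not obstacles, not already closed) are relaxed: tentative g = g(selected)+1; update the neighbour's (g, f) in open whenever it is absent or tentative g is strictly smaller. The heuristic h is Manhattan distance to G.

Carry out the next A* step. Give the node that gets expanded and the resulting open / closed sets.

step 1: expand (3,3) (f=6, h=3) → closed; open now [(0,3) g=2 f=8, (0,4) g=1 f=8, (1,2) g=2 f=8, (2,2) g=3 f=8, (2,4) g=1 f=6, (3,4) g=4 f=8, (4,3) g=4 f=6]

expanded=(3,3); open=[(0,3) g=2 f=8, (0,4) g=1 f=8, (1,2) g=2 f=8, (2,2) g=3 f=8, (2,4) g=1 f=6, (3,4) g=4 f=8, (4,3) g=4 f=6]; closed=[(1,3), (1,4), (2,3), (3,3)]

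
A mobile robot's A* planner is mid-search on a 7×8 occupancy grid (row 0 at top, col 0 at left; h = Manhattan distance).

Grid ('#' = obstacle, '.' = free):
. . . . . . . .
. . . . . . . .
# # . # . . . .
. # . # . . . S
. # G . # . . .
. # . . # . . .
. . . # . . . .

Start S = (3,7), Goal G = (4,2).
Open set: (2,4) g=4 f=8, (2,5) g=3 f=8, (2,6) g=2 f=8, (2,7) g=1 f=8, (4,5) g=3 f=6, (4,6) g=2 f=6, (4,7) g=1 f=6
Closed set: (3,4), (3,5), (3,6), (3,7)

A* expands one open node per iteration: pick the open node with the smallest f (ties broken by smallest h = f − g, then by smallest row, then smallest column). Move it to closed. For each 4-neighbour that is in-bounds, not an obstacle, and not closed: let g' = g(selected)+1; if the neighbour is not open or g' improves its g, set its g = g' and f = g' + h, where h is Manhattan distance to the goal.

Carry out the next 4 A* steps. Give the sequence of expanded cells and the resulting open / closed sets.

step 1: expand (4,5) (f=6, h=3) → closed; open now [(2,4) g=4 f=8, (2,5) g=3 f=8, (2,6) g=2 f=8, (2,7) g=1 f=8, (4,6) g=2 f=6, (4,7) g=1 f=6, (5,5) g=4 f=8]
step 2: expand (4,6) (f=6, h=4) → closed; open now [(2,4) g=4 f=8, (2,5) g=3 f=8, (2,6) g=2 f=8, (2,7) g=1 f=8, (4,7) g=1 f=6, (5,5) g=4 f=8, (5,6) g=3 f=8]
step 3: expand (4,7) (f=6, h=5) → closed; open now [(2,4) g=4 f=8, (2,5) g=3 f=8, (2,6) g=2 f=8, (2,7) g=1 f=8, (5,5) g=4 f=8, (5,6) g=3 f=8, (5,7) g=2 f=8]
step 4: expand (2,4) (f=8, h=4) → closed; open now [(1,4) g=5 f=10, (2,5) g=3 f=8, (2,6) g=2 f=8, (2,7) g=1 f=8, (5,5) g=4 f=8, (5,6) g=3 f=8, (5,7) g=2 f=8]

order=[(4,5) → (4,6) → (4,7) → (2,4)]; open=[(1,4) g=5 f=10, (2,5) g=3 f=8, (2,6) g=2 f=8, (2,7) g=1 f=8, (5,5) g=4 f=8, (5,6) g=3 f=8, (5,7) g=2 f=8]; closed=[(2,4), (3,4), (3,5), (3,6), (3,7), (4,5), (4,6), (4,7)]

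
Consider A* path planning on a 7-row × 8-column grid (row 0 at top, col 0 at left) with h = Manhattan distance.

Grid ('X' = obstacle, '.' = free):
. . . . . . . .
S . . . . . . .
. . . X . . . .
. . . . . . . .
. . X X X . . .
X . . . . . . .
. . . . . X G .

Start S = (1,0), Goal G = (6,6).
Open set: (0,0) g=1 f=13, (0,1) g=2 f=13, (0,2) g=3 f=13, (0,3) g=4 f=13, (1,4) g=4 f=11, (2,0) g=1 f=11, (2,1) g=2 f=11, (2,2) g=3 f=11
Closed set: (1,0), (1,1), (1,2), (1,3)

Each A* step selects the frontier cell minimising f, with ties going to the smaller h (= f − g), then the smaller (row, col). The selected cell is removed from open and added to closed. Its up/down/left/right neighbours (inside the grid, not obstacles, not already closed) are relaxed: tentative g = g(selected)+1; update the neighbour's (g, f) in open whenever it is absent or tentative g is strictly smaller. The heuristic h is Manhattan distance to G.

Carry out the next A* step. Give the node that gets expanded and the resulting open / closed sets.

step 1: expand (1,4) (f=11, h=7) → closed; open now [(0,0) g=1 f=13, (0,1) g=2 f=13, (0,2) g=3 f=13, (0,3) g=4 f=13, (0,4) g=5 f=13, (1,5) g=5 f=11, (2,0) g=1 f=11, (2,1) g=2 f=11, (2,2) g=3 f=11, (2,4) g=5 f=11]

expanded=(1,4); open=[(0,0) g=1 f=13, (0,1) g=2 f=13, (0,2) g=3 f=13, (0,3) g=4 f=13, (0,4) g=5 f=13, (1,5) g=5 f=11, (2,0) g=1 f=11, (2,1) g=2 f=11, (2,2) g=3 f=11, (2,4) g=5 f=11]; closed=[(1,0), (1,1), (1,2), (1,3), (1,4)]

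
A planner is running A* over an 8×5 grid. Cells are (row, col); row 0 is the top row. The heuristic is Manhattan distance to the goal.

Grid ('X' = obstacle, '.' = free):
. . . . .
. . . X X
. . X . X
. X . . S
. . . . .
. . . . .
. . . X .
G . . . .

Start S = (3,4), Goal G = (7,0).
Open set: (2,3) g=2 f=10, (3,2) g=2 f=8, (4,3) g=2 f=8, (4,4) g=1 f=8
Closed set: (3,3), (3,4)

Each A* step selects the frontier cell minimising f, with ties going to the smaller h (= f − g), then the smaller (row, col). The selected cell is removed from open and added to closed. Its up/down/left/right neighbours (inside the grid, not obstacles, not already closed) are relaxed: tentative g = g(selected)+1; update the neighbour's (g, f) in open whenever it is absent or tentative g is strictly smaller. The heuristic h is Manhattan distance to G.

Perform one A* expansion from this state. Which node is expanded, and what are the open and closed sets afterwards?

step 1: expand (3,2) (f=8, h=6) → closed; open now [(2,3) g=2 f=10, (4,2) g=3 f=8, (4,3) g=2 f=8, (4,4) g=1 f=8]

expanded=(3,2); open=[(2,3) g=2 f=10, (4,2) g=3 f=8, (4,3) g=2 f=8, (4,4) g=1 f=8]; closed=[(3,2), (3,3), (3,4)]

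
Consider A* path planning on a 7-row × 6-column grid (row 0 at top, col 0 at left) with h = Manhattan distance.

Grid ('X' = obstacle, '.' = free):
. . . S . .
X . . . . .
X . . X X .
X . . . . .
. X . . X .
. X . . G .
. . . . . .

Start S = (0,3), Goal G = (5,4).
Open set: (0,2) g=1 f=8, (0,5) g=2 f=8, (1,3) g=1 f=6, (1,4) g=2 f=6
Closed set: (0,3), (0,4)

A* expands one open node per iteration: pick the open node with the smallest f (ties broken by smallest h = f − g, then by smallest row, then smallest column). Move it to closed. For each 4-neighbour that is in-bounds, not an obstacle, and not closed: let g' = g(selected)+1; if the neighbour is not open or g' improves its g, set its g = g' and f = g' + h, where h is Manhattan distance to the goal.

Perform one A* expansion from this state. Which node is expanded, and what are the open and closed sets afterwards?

expanded=(1,4); open=[(0,2) g=1 f=8, (0,5) g=2 f=8, (1,3) g=1 f=6, (1,5) g=3 f=8]; closed=[(0,3), (0,4), (1,4)]

step 1: expand (1,4) (f=6, h=4) → closed; open now [(0,2) g=1 f=8, (0,5) g=2 f=8, (1,3) g=1 f=6, (1,5) g=3 f=8]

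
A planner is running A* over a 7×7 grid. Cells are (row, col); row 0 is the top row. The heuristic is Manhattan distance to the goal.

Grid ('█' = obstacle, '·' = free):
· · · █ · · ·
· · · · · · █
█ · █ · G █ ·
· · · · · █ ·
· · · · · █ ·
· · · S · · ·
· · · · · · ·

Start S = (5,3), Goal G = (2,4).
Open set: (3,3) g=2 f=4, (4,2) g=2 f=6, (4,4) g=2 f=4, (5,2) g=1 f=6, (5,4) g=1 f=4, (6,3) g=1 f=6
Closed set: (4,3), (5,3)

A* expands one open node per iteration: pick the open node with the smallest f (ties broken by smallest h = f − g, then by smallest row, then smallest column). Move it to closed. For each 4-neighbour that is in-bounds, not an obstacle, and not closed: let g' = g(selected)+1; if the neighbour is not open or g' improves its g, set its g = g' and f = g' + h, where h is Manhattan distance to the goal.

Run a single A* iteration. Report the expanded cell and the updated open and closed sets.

step 1: expand (3,3) (f=4, h=2) → closed; open now [(2,3) g=3 f=4, (3,2) g=3 f=6, (3,4) g=3 f=4, (4,2) g=2 f=6, (4,4) g=2 f=4, (5,2) g=1 f=6, (5,4) g=1 f=4, (6,3) g=1 f=6]

expanded=(3,3); open=[(2,3) g=3 f=4, (3,2) g=3 f=6, (3,4) g=3 f=4, (4,2) g=2 f=6, (4,4) g=2 f=4, (5,2) g=1 f=6, (5,4) g=1 f=4, (6,3) g=1 f=6]; closed=[(3,3), (4,3), (5,3)]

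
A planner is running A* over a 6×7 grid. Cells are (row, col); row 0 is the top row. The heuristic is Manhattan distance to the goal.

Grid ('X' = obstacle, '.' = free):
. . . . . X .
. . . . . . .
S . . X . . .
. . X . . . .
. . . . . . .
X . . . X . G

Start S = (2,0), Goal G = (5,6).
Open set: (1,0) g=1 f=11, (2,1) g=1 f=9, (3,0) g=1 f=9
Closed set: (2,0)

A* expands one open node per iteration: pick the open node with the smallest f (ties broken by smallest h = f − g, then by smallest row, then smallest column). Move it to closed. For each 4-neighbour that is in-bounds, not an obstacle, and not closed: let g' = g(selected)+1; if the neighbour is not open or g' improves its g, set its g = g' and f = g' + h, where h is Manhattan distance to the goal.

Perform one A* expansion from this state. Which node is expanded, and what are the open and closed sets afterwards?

expanded=(2,1); open=[(1,0) g=1 f=11, (1,1) g=2 f=11, (2,2) g=2 f=9, (3,0) g=1 f=9, (3,1) g=2 f=9]; closed=[(2,0), (2,1)]

step 1: expand (2,1) (f=9, h=8) → closed; open now [(1,0) g=1 f=11, (1,1) g=2 f=11, (2,2) g=2 f=9, (3,0) g=1 f=9, (3,1) g=2 f=9]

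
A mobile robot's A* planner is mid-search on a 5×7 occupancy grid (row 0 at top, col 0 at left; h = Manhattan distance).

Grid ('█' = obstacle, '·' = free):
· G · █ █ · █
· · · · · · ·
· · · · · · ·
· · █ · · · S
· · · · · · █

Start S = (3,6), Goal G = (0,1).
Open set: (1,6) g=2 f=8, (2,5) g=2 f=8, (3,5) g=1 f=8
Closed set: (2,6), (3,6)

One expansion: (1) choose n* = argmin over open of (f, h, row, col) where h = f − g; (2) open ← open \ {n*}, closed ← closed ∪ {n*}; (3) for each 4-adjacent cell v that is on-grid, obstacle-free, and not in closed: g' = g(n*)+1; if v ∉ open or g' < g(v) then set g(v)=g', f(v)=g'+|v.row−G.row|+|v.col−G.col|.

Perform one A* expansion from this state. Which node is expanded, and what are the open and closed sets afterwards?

expanded=(1,6); open=[(1,5) g=3 f=8, (2,5) g=2 f=8, (3,5) g=1 f=8]; closed=[(1,6), (2,6), (3,6)]

step 1: expand (1,6) (f=8, h=6) → closed; open now [(1,5) g=3 f=8, (2,5) g=2 f=8, (3,5) g=1 f=8]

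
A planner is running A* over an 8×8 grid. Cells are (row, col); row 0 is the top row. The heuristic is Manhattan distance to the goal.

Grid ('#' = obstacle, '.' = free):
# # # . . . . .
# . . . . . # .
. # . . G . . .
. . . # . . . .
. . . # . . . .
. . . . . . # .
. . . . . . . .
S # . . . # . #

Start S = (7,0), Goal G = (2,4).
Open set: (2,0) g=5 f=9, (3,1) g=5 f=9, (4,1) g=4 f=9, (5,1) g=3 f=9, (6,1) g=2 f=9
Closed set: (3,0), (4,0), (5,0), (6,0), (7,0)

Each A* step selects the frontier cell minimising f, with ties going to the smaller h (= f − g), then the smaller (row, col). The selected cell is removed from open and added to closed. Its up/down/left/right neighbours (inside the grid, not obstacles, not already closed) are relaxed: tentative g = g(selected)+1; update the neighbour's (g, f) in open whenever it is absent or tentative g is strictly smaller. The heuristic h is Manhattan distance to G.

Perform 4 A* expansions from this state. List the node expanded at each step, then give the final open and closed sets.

order=[(2,0) → (3,1) → (3,2) → (2,2)]; open=[(1,2) g=8 f=11, (2,3) g=8 f=9, (4,1) g=4 f=9, (4,2) g=7 f=11, (5,1) g=3 f=9, (6,1) g=2 f=9]; closed=[(2,0), (2,2), (3,0), (3,1), (3,2), (4,0), (5,0), (6,0), (7,0)]

step 1: expand (2,0) (f=9, h=4) → closed; open now [(3,1) g=5 f=9, (4,1) g=4 f=9, (5,1) g=3 f=9, (6,1) g=2 f=9]
step 2: expand (3,1) (f=9, h=4) → closed; open now [(3,2) g=6 f=9, (4,1) g=4 f=9, (5,1) g=3 f=9, (6,1) g=2 f=9]
step 3: expand (3,2) (f=9, h=3) → closed; open now [(2,2) g=7 f=9, (4,1) g=4 f=9, (4,2) g=7 f=11, (5,1) g=3 f=9, (6,1) g=2 f=9]
step 4: expand (2,2) (f=9, h=2) → closed; open now [(1,2) g=8 f=11, (2,3) g=8 f=9, (4,1) g=4 f=9, (4,2) g=7 f=11, (5,1) g=3 f=9, (6,1) g=2 f=9]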